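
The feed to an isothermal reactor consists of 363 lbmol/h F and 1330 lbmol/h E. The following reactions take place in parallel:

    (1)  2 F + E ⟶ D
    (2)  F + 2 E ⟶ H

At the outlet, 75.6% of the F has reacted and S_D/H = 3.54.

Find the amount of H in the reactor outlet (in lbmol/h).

34 lbmol/h

Conversion of F: F consumed = 0.756 × 363 = 274.4 lbmol/h = 2ξ₁ + 1ξ₂.
Selectivity: 1ξ₁ / (1ξ₂) = 3.54 → ξ₁ = 3.54 ξ₂.
Substitute: (2·3.54 + 1) ξ₂ = 274.4 → ξ₂ = 33.96 lbmol/h, ξ₁ = 120.2 lbmol/h.
Outlet amounts (n = n₀ + Σ ν·ξ):
  F: 363 − 2(120.2) − 1(33.96) = 88.57
  E: 1330 − 1(120.2) − 2(33.96) = 1142
  D: 0 + 1(120.2) = 120.2
  H: 0 + 1(33.96) = 33.96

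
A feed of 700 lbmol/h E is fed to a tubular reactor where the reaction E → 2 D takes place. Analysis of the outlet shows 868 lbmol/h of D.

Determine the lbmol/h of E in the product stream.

266 lbmol/h

For D: n = n₀ + 2ξ → 868 = 0 + 2ξ, giving ξ = 434 lbmol/h.
Outlet amounts (n = n₀ + ν ξ):
  E: 700 − 1(434) = 266
  D: 0 + 2(434) = 868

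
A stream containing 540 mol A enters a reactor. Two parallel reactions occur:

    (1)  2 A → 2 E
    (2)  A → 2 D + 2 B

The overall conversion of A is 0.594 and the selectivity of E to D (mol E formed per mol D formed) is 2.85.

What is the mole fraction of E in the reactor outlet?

0.399

Conversion of A: A consumed = 0.594 × 540 = 320.8 mol = 2ξ₁ + 1ξ₂.
Selectivity: 2ξ₁ / (2ξ₂) = 2.85 → ξ₁ = 2.85 ξ₂.
Substitute: (2·2.85 + 1) ξ₂ = 320.8 → ξ₂ = 47.87 mol, ξ₁ = 136.4 mol.
Outlet amounts (n = n₀ + Σ ν·ξ):
  A: 540 − 2(136.4) − 1(47.87) = 219.2
  E: 0 + 2(136.4) = 272.9
  D: 0 + 2(47.87) = 95.75
  B: 0 + 2(47.87) = 95.75
Total out = 683.6 mol; y_E = 272.9 / 683.6 = 0.3992.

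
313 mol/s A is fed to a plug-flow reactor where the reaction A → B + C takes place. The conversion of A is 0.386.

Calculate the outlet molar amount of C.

121 mol/s

A reacted = 0.386 × 313 = 120.8 mol/s; ν_A = −1, so ξ = 120.8/1 = 120.8 mol/s.
Outlet amounts (n = n₀ + ν ξ):
  A: 313 − 1(120.8) = 192.2
  B: 0 + 1(120.8) = 120.8
  C: 0 + 1(120.8) = 120.8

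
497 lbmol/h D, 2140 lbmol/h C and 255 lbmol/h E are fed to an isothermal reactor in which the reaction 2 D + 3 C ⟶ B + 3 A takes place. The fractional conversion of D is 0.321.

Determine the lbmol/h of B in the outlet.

D reacted = 0.321 × 497 = 159.5 lbmol/h; ν_D = −2, so ξ = 159.5/2 = 79.77 lbmol/h.
Outlet amounts (n = n₀ + ν ξ):
  D: 497 − 2(79.77) = 337.5
  C: 2140 − 3(79.77) = 1901
  B: 0 + 1(79.77) = 79.77
  A: 0 + 3(79.77) = 239.3
  E: 255 (inert)

79.8 lbmol/h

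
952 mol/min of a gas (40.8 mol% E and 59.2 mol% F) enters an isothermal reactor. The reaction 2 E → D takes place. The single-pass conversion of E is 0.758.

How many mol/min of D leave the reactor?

147 mol/min

E reacted = 0.758 × 388.4 = 294.4 mol/min; ν_E = −2, so ξ = 294.4/2 = 147.2 mol/min.
Outlet amounts (n = n₀ + ν ξ):
  E: 388.4 − 2(147.2) = 94
  D: 0 + 1(147.2) = 147.2
  F: 563.6 (inert)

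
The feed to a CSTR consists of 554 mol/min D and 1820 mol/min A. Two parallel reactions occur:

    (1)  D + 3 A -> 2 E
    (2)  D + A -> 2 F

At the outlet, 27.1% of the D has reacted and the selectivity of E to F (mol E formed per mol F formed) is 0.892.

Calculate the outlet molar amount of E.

Conversion of D: D consumed = 0.271 × 554 = 150.1 mol/min = 1ξ₁ + 1ξ₂.
Selectivity: 2ξ₁ / (2ξ₂) = 0.892 → ξ₁ = 0.892 ξ₂.
Substitute: (1·0.892 + 1) ξ₂ = 150.1 → ξ₂ = 79.35 mol/min, ξ₁ = 70.78 mol/min.
Outlet amounts (n = n₀ + Σ ν·ξ):
  D: 554 − 1(70.78) − 1(79.35) = 403.9
  A: 1820 − 3(70.78) − 1(79.35) = 1528
  E: 0 + 2(70.78) = 141.6
  F: 0 + 2(79.35) = 158.7

142 mol/min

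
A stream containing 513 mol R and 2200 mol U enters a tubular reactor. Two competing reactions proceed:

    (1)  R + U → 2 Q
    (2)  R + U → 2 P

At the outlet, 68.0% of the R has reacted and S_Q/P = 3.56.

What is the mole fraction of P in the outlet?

0.0564

Conversion of R: R consumed = 0.68 × 513 = 348.8 mol = 1ξ₁ + 1ξ₂.
Selectivity: 2ξ₁ / (2ξ₂) = 3.56 → ξ₁ = 3.56 ξ₂.
Substitute: (1·3.56 + 1) ξ₂ = 348.8 → ξ₂ = 76.5 mol, ξ₁ = 272.3 mol.
Outlet amounts (n = n₀ + Σ ν·ξ):
  R: 513 − 1(272.3) − 1(76.5) = 164.2
  U: 2200 − 1(272.3) − 1(76.5) = 1851
  Q: 0 + 2(272.3) = 544.7
  P: 0 + 2(76.5) = 153
Total out = 2713 mol; y_P = 153 / 2713 = 0.0564.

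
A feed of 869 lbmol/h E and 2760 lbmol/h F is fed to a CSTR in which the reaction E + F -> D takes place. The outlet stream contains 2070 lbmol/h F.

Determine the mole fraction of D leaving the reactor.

For F: n = n₀ − 1ξ → 2070 = 2760 − 1ξ, giving ξ = 690 lbmol/h.
Outlet amounts (n = n₀ + ν ξ):
  E: 869 − 1(690) = 179
  F: 2760 − 1(690) = 2070
  D: 0 + 1(690) = 690
Total out = 2939 lbmol/h; y_D = 690 / 2939 = 0.2348.

0.235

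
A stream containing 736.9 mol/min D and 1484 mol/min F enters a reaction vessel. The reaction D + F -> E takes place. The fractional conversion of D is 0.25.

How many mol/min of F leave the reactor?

1300 mol/min

D reacted = 0.25 × 736.9 = 184.2 mol/min; ν_D = −1, so ξ = 184.2/1 = 184.2 mol/min.
Outlet amounts (n = n₀ + ν ξ):
  D: 736.9 − 1(184.2) = 552.7
  F: 1484 − 1(184.2) = 1300
  E: 0 + 1(184.2) = 184.2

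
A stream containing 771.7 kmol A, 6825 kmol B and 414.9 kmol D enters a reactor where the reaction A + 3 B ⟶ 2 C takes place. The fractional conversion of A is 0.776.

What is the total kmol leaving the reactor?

A reacted = 0.776 × 771.7 = 598.8 kmol; ν_A = −1, so ξ = 598.8/1 = 598.8 kmol.
Outlet amounts (n = n₀ + ν ξ):
  A: 771.7 − 1(598.8) = 172.9
  B: 6825 − 3(598.8) = 5028
  C: 0 + 2(598.8) = 1198
  D: 414.9 (inert)
Total out = 172.9 + 5028 + 1198 + 414.9 = 6814 kmol.

6810 kmol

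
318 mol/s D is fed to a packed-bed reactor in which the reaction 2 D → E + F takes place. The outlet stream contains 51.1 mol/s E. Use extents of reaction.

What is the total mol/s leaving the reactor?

318 mol/s

For E: n = n₀ + 1ξ → 51.1 = 0 + 1ξ, giving ξ = 51.1 mol/s.
Outlet amounts (n = n₀ + ν ξ):
  D: 318 − 2(51.1) = 215.8
  E: 0 + 1(51.1) = 51.1
  F: 0 + 1(51.1) = 51.1
Total out = 215.8 + 51.1 + 51.1 = 318 mol/s.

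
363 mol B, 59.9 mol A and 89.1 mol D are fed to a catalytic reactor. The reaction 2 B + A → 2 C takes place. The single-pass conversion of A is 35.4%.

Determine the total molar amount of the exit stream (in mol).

491 mol

A reacted = 0.354 × 59.9 = 21.2 mol; ν_A = −1, so ξ = 21.2/1 = 21.2 mol.
Outlet amounts (n = n₀ + ν ξ):
  B: 363 − 2(21.2) = 320.6
  A: 59.9 − 1(21.2) = 38.7
  C: 0 + 2(21.2) = 42.41
  D: 89.1 (inert)
Total out = 320.6 + 38.7 + 42.41 + 89.1 = 490.8 mol.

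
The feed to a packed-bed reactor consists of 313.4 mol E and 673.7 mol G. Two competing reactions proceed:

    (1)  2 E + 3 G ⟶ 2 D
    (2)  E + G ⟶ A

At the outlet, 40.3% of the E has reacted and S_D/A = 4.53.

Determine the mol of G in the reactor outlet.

Conversion of E: E consumed = 0.403 × 313.4 = 126.3 mol = 2ξ₁ + 1ξ₂.
Selectivity: 2ξ₁ / (1ξ₂) = 4.53 → ξ₁ = 2.265 ξ₂.
Substitute: (2·2.265 + 1) ξ₂ = 126.3 → ξ₂ = 22.84 mol, ξ₁ = 51.73 mol.
Outlet amounts (n = n₀ + Σ ν·ξ):
  E: 313.4 − 2(51.73) − 1(22.84) = 187.1
  G: 673.7 − 3(51.73) − 1(22.84) = 495.7
  D: 0 + 2(51.73) = 103.5
  A: 0 + 1(22.84) = 22.84

496 mol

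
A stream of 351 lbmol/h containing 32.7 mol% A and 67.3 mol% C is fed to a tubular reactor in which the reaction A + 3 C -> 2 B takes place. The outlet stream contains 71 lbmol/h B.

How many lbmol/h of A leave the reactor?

For B: n = n₀ + 2ξ → 71 = 0 + 2ξ, giving ξ = 35.5 lbmol/h.
Outlet amounts (n = n₀ + ν ξ):
  A: 114.8 − 1(35.5) = 79.28
  C: 236.2 − 3(35.5) = 129.7
  B: 0 + 2(35.5) = 71

79.3 lbmol/h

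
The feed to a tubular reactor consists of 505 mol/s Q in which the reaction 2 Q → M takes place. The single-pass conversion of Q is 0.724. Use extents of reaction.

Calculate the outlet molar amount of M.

Q reacted = 0.724 × 505 = 365.6 mol/s; ν_Q = −2, so ξ = 365.6/2 = 182.8 mol/s.
Outlet amounts (n = n₀ + ν ξ):
  Q: 505 − 2(182.8) = 139.4
  M: 0 + 1(182.8) = 182.8

183 mol/s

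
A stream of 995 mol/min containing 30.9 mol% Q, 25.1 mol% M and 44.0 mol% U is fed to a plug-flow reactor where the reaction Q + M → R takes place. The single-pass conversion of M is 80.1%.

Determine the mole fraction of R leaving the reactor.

M reacted = 0.801 × 249.7 = 200 mol/min; ν_M = −1, so ξ = 200/1 = 200 mol/min.
Outlet amounts (n = n₀ + ν ξ):
  Q: 307.5 − 1(200) = 107.4
  M: 249.7 − 1(200) = 49.7
  R: 0 + 1(200) = 200
  U: 437.8 (inert)
Total out = 795 mol/min; y_R = 200 / 795 = 0.2516.

0.252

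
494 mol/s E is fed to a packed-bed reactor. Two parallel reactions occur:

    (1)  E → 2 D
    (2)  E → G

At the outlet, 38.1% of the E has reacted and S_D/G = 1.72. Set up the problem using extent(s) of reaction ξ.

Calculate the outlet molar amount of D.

174 mol/s

Conversion of E: E consumed = 0.381 × 494 = 188.2 mol/s = 1ξ₁ + 1ξ₂.
Selectivity: 2ξ₁ / (1ξ₂) = 1.72 → ξ₁ = 0.86 ξ₂.
Substitute: (1·0.86 + 1) ξ₂ = 188.2 → ξ₂ = 101.2 mol/s, ξ₁ = 87.02 mol/s.
Outlet amounts (n = n₀ + Σ ν·ξ):
  E: 494 − 1(87.02) − 1(101.2) = 305.8
  D: 0 + 2(87.02) = 174
  G: 0 + 1(101.2) = 101.2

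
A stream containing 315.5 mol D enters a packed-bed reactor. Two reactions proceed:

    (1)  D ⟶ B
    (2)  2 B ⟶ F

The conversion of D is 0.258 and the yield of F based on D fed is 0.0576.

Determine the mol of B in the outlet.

45.1 mol

Conversion of D: D consumed = 1ξ₁ = 0.258 × 315.5 → ξ₁ = 81.4 mol.
Yield of F: 1ξ₂ / 315.5 = 0.0576 → ξ₂ = 18.17 mol.
Outlet amounts (n = n₀ + Σ ν·ξ):
  D: 315.5 − 1(81.4) = 234.1
  B: 0 + 1(81.4) − 2(18.17) = 45.05
  F: 0 + 1(18.17) = 18.17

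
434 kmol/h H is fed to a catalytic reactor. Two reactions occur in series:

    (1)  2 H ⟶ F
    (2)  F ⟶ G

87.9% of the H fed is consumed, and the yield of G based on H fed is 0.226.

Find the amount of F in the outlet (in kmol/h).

Conversion of H: H consumed = 2ξ₁ = 0.879 × 434 → ξ₁ = 190.7 kmol/h.
Yield of G: 1ξ₂ / 434 = 0.226 → ξ₂ = 98.08 kmol/h.
Outlet amounts (n = n₀ + Σ ν·ξ):
  H: 434 − 2(190.7) = 52.51
  F: 0 + 1(190.7) − 1(98.08) = 92.66
  G: 0 + 1(98.08) = 98.08

92.7 kmol/h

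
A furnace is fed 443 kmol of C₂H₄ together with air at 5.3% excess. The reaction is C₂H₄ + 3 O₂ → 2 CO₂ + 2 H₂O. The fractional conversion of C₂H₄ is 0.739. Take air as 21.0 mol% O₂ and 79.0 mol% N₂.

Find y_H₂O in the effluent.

Stoichiometric O₂ = 3 × 443 = 1329 kmol; O₂ fed = 1329 × 1.053 = 1399 kmol.
N₂ fed = 1399 × 79/21 = 5265 kmol.
Fuel reacted = 0.739 × 443 → ξ = 327.4 kmol.
Outlet (n = n₀ + ν ξ):
  C₂H₄: 443 − 1(327.4) = 115.6
  O₂: 1399 − 3(327.4) = 417.3
  N₂: 5265 (inert)
  CO₂: 0 + 2(327.4) = 654.8
  H₂O: 0 + 2(327.4) = 654.8
Total out = 7107 kmol; y_H₂O = 654.8 / 7107 = 0.09213.

0.0921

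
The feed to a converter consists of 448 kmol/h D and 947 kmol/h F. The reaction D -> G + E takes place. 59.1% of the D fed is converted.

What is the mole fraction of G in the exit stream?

0.16

D reacted = 0.591 × 448 = 264.8 kmol/h; ν_D = −1, so ξ = 264.8/1 = 264.8 kmol/h.
Outlet amounts (n = n₀ + ν ξ):
  D: 448 − 1(264.8) = 183.2
  G: 0 + 1(264.8) = 264.8
  E: 0 + 1(264.8) = 264.8
  F: 947 (inert)
Total out = 1660 kmol/h; y_G = 264.8 / 1660 = 0.1595.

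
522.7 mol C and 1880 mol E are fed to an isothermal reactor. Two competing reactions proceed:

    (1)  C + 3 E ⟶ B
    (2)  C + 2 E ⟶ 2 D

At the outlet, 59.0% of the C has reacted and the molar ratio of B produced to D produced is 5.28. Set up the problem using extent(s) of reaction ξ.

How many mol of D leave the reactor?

53.4 mol

Conversion of C: C consumed = 0.59 × 522.7 = 308.4 mol = 1ξ₁ + 1ξ₂.
Selectivity: 1ξ₁ / (2ξ₂) = 5.28 → ξ₁ = 10.56 ξ₂.
Substitute: (1·10.56 + 1) ξ₂ = 308.4 → ξ₂ = 26.68 mol, ξ₁ = 281.7 mol.
Outlet amounts (n = n₀ + Σ ν·ξ):
  C: 522.7 − 1(281.7) − 1(26.68) = 214.3
  E: 1880 − 3(281.7) − 2(26.68) = 981.5
  B: 0 + 1(281.7) = 281.7
  D: 0 + 2(26.68) = 53.36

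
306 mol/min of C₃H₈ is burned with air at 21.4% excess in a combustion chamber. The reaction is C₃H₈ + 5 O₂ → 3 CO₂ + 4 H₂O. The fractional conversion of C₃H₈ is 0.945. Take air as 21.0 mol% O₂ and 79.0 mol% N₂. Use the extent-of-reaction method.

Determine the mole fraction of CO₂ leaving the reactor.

0.0919

Stoichiometric O₂ = 5 × 306 = 1530 mol/min; O₂ fed = 1530 × 1.214 = 1857 mol/min.
N₂ fed = 1857 × 79/21 = 6987 mol/min.
Fuel reacted = 0.945 × 306 → ξ = 289.2 mol/min.
Outlet (n = n₀ + ν ξ):
  C₃H₈: 306 − 1(289.2) = 16.83
  O₂: 1857 − 5(289.2) = 411.6
  N₂: 6987 (inert)
  CO₂: 0 + 3(289.2) = 867.5
  H₂O: 0 + 4(289.2) = 1157
Total out = 9440 mol/min; y_CO₂ = 867.5 / 9440 = 0.0919.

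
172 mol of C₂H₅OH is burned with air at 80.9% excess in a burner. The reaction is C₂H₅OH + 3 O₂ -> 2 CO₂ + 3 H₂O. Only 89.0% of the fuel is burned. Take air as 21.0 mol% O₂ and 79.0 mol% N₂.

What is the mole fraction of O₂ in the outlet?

Stoichiometric O₂ = 3 × 172 = 516 mol; O₂ fed = 516 × 1.809 = 933.4 mol.
N₂ fed = 933.4 × 79/21 = 3512 mol.
Fuel reacted = 0.89 × 172 → ξ = 153.1 mol.
Outlet (n = n₀ + ν ξ):
  C₂H₅OH: 172 − 1(153.1) = 18.92
  O₂: 933.4 − 3(153.1) = 474.2
  N₂: 3512 (inert)
  CO₂: 0 + 2(153.1) = 306.2
  H₂O: 0 + 3(153.1) = 459.2
Total out = 4770 mol; y_O₂ = 474.2 / 4770 = 0.09941.

0.0994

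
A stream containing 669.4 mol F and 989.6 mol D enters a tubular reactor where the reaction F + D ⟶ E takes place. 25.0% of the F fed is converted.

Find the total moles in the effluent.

1490 mol

F reacted = 0.25 × 669.4 = 167.3 mol; ν_F = −1, so ξ = 167.3/1 = 167.3 mol.
Outlet amounts (n = n₀ + ν ξ):
  F: 669.4 − 1(167.3) = 502
  D: 989.6 − 1(167.3) = 822.2
  E: 0 + 1(167.3) = 167.3
Total out = 502 + 822.2 + 167.3 = 1492 mol.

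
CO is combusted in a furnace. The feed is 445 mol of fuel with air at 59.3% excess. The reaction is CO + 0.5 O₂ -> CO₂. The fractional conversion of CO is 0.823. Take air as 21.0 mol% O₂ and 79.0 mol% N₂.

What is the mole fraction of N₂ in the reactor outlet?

Stoichiometric O₂ = 0.5 × 445 = 222.5 mol; O₂ fed = 222.5 × 1.593 = 354.4 mol.
N₂ fed = 354.4 × 79/21 = 1333 mol.
Fuel reacted = 0.823 × 445 → ξ = 366.2 mol.
Outlet (n = n₀ + ν ξ):
  CO: 445 − 1(366.2) = 78.77
  O₂: 354.4 − 0.5(366.2) = 171.3
  N₂: 1333 (inert)
  CO₂: 0 + 1(366.2) = 366.2
Total out = 1950 mol; y_N₂ = 1333 / 1950 = 0.6839.

0.684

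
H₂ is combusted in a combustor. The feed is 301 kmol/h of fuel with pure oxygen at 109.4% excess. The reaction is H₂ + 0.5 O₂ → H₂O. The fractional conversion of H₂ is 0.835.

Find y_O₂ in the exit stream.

Stoichiometric O₂ = 0.5 × 301 = 150.5 kmol/h; O₂ fed = 150.5 × 2.094 = 315.1 kmol/h.
Fuel reacted = 0.835 × 301 → ξ = 251.3 kmol/h.
Outlet (n = n₀ + ν ξ):
  H₂: 301 − 1(251.3) = 49.67
  O₂: 315.1 − 0.5(251.3) = 189.5
  H₂O: 0 + 1(251.3) = 251.3
Total out = 490.5 kmol/h; y_O₂ = 189.5 / 490.5 = 0.3863.

0.386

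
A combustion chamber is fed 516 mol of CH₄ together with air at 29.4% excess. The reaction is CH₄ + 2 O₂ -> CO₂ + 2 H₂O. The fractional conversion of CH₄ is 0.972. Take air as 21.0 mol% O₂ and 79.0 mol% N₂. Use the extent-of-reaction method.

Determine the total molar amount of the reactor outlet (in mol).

Stoichiometric O₂ = 2 × 516 = 1032 mol; O₂ fed = 1032 × 1.294 = 1335 mol.
N₂ fed = 1335 × 79/21 = 5024 mol.
Fuel reacted = 0.972 × 516 → ξ = 501.6 mol.
Outlet (n = n₀ + ν ξ):
  CH₄: 516 − 1(501.6) = 14.45
  O₂: 1335 − 2(501.6) = 332.3
  N₂: 5024 (inert)
  CO₂: 0 + 1(501.6) = 501.6
  H₂O: 0 + 2(501.6) = 1003
Total out = 14.45 + 332.3 + 5024 + 501.6 + 1003 = 6875 mol.

6880 mol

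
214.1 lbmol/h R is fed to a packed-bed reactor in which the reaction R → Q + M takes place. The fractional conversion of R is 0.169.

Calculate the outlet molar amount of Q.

36.2 lbmol/h

R reacted = 0.169 × 214.1 = 36.18 lbmol/h; ν_R = −1, so ξ = 36.18/1 = 36.18 lbmol/h.
Outlet amounts (n = n₀ + ν ξ):
  R: 214.1 − 1(36.18) = 177.9
  Q: 0 + 1(36.18) = 36.18
  M: 0 + 1(36.18) = 36.18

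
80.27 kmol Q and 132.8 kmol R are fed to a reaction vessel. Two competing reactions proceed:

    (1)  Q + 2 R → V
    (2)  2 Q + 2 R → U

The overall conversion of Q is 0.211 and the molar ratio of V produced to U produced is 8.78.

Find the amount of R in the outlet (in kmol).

Conversion of Q: Q consumed = 0.211 × 80.27 = 16.94 kmol = 1ξ₁ + 2ξ₂.
Selectivity: 1ξ₁ / (1ξ₂) = 8.78 → ξ₁ = 8.78 ξ₂.
Substitute: (1·8.78 + 2) ξ₂ = 16.94 → ξ₂ = 1.571 kmol, ξ₁ = 13.79 kmol.
Outlet amounts (n = n₀ + Σ ν·ξ):
  Q: 80.27 − 1(13.79) − 2(1.571) = 63.33
  R: 132.8 − 2(13.79) − 2(1.571) = 102.1
  V: 0 + 1(13.79) = 13.79
  U: 0 + 1(1.571) = 1.571

102 kmol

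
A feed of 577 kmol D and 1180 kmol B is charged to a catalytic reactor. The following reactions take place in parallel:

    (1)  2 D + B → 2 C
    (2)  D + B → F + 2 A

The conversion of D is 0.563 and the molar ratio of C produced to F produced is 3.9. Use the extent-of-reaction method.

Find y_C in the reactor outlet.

0.153

Conversion of D: D consumed = 0.563 × 577 = 324.9 kmol = 2ξ₁ + 1ξ₂.
Selectivity: 2ξ₁ / (1ξ₂) = 3.9 → ξ₁ = 1.95 ξ₂.
Substitute: (2·1.95 + 1) ξ₂ = 324.9 → ξ₂ = 66.3 kmol, ξ₁ = 129.3 kmol.
Outlet amounts (n = n₀ + Σ ν·ξ):
  D: 577 − 2(129.3) − 1(66.3) = 252.1
  B: 1180 − 1(129.3) − 1(66.3) = 984.4
  C: 0 + 2(129.3) = 258.6
  F: 0 + 1(66.3) = 66.3
  A: 0 + 2(66.3) = 132.6
Total out = 1694 kmol; y_C = 258.6 / 1694 = 0.1526.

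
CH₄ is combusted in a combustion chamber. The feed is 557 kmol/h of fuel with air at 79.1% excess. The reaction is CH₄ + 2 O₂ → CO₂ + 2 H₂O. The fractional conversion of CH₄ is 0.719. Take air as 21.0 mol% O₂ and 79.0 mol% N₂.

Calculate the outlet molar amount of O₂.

1190 kmol/h

Stoichiometric O₂ = 2 × 557 = 1114 kmol/h; O₂ fed = 1114 × 1.791 = 1995 kmol/h.
N₂ fed = 1995 × 79/21 = 7506 kmol/h.
Fuel reacted = 0.719 × 557 → ξ = 400.5 kmol/h.
Outlet (n = n₀ + ν ξ):
  CH₄: 557 − 1(400.5) = 156.5
  O₂: 1995 − 2(400.5) = 1194
  N₂: 7506 (inert)
  CO₂: 0 + 1(400.5) = 400.5
  H₂O: 0 + 2(400.5) = 801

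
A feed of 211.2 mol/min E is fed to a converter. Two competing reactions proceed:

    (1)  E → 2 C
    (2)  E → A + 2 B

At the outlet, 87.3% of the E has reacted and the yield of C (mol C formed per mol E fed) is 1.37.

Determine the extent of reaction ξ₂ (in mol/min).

Yield of C: 2ξ₁ / 211.2 = 1.37 → ξ₁ = 144.7 mol/min.
Conversion of E: 1ξ₁ + 1ξ₂ = 0.873 × 211.2 = 184.4 → ξ₂ = 39.71 mol/min.
Outlet amounts (n = n₀ + Σ ν·ξ):
  E: 211.2 − 1(144.7) − 1(39.71) = 26.82
  C: 0 + 2(144.7) = 289.3
  A: 0 + 1(39.71) = 39.71
  B: 0 + 2(39.71) = 79.41

ξ₂ = 39.7 mol/min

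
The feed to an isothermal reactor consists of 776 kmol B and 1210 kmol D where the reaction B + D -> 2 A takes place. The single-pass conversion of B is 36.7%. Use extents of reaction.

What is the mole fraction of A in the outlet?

B reacted = 0.367 × 776 = 284.8 kmol; ν_B = −1, so ξ = 284.8/1 = 284.8 kmol.
Outlet amounts (n = n₀ + ν ξ):
  B: 776 − 1(284.8) = 491.2
  D: 1210 − 1(284.8) = 925.2
  A: 0 + 2(284.8) = 569.6
Total out = 1986 kmol; y_A = 569.6 / 1986 = 0.2868.

0.287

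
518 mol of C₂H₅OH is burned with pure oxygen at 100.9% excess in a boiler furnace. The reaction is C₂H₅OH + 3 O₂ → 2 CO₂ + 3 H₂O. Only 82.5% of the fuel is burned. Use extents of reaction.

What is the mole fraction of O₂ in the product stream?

Stoichiometric O₂ = 3 × 518 = 1554 mol; O₂ fed = 1554 × 2.009 = 3122 mol.
Fuel reacted = 0.825 × 518 → ξ = 427.3 mol.
Outlet (n = n₀ + ν ξ):
  C₂H₅OH: 518 − 1(427.3) = 90.65
  O₂: 3122 − 3(427.3) = 1840
  CO₂: 0 + 2(427.3) = 854.7
  H₂O: 0 + 3(427.3) = 1282
Total out = 4067 mol; y_O₂ = 1840 / 4067 = 0.4524.

0.452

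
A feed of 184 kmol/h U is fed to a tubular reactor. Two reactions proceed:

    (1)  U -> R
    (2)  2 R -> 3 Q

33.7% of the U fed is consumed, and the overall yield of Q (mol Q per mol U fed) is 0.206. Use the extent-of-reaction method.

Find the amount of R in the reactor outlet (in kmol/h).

Conversion of U: U consumed = 1ξ₁ = 0.337 × 184 → ξ₁ = 62.01 kmol/h.
Yield of Q: 3ξ₂ / 184 = 0.206 → ξ₂ = 12.63 kmol/h.
Outlet amounts (n = n₀ + Σ ν·ξ):
  U: 184 − 1(62.01) = 122
  R: 0 + 1(62.01) − 2(12.63) = 36.74
  Q: 0 + 3(12.63) = 37.9

36.7 kmol/h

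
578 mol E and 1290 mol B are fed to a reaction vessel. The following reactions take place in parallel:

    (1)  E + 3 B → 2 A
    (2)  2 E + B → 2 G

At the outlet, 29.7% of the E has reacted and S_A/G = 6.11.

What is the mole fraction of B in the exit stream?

Conversion of E: E consumed = 0.297 × 578 = 171.7 mol = 1ξ₁ + 2ξ₂.
Selectivity: 2ξ₁ / (2ξ₂) = 6.11 → ξ₁ = 6.11 ξ₂.
Substitute: (1·6.11 + 2) ξ₂ = 171.7 → ξ₂ = 21.17 mol, ξ₁ = 129.3 mol.
Outlet amounts (n = n₀ + Σ ν·ξ):
  E: 578 − 1(129.3) − 2(21.17) = 406.3
  B: 1290 − 3(129.3) − 1(21.17) = 880.8
  A: 0 + 2(129.3) = 258.7
  G: 0 + 2(21.17) = 42.33
Total out = 1588 mol; y_B = 880.8 / 1588 = 0.5546.

0.555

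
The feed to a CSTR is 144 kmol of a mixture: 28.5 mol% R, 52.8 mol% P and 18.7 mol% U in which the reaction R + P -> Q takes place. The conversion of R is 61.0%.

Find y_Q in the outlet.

R reacted = 0.61 × 41.04 = 25.03 kmol; ν_R = −1, so ξ = 25.03/1 = 25.03 kmol.
Outlet amounts (n = n₀ + ν ξ):
  R: 41.04 − 1(25.03) = 16.01
  P: 76.03 − 1(25.03) = 51
  Q: 0 + 1(25.03) = 25.03
  U: 26.93 (inert)
Total out = 119 kmol; y_Q = 25.03 / 119 = 0.2104.

0.21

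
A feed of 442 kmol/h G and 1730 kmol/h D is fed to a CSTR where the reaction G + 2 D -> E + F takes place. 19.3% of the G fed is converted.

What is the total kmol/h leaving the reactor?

2090 kmol/h

G reacted = 0.193 × 442 = 85.31 kmol/h; ν_G = −1, so ξ = 85.31/1 = 85.31 kmol/h.
Outlet amounts (n = n₀ + ν ξ):
  G: 442 − 1(85.31) = 356.7
  D: 1730 − 2(85.31) = 1559
  E: 0 + 1(85.31) = 85.31
  F: 0 + 1(85.31) = 85.31
Total out = 356.7 + 1559 + 85.31 + 85.31 = 2087 kmol/h.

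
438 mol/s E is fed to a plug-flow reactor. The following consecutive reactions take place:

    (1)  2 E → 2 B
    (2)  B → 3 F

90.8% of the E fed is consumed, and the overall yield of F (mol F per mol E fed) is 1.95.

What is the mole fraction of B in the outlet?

Conversion of E: E consumed = 2ξ₁ = 0.908 × 438 → ξ₁ = 198.9 mol/s.
Yield of F: 3ξ₂ / 438 = 1.95 → ξ₂ = 284.7 mol/s.
Outlet amounts (n = n₀ + Σ ν·ξ):
  E: 438 − 2(198.9) = 40.3
  B: 0 + 2(198.9) − 1(284.7) = 113
  F: 0 + 3(284.7) = 854.1
Total out = 1007 mol/s; y_B = 113 / 1007 = 0.1122.

0.112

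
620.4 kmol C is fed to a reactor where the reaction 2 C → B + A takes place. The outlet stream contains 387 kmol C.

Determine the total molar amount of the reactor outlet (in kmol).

For C: n = n₀ − 2ξ → 387 = 620.4 − 2ξ, giving ξ = 116.7 kmol.
Outlet amounts (n = n₀ + ν ξ):
  C: 620.4 − 2(116.7) = 387
  B: 0 + 1(116.7) = 116.7
  A: 0 + 1(116.7) = 116.7
Total out = 387 + 116.7 + 116.7 = 620.4 kmol.

620 kmol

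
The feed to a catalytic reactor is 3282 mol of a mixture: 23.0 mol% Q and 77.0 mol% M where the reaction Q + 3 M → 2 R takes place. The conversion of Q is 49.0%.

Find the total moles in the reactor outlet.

2540 mol

Q reacted = 0.49 × 754.9 = 369.9 mol; ν_Q = −1, so ξ = 369.9/1 = 369.9 mol.
Outlet amounts (n = n₀ + ν ξ):
  Q: 754.9 − 1(369.9) = 385
  M: 2527 − 3(369.9) = 1417
  R: 0 + 2(369.9) = 739.8
Total out = 385 + 1417 + 739.8 = 2542 mol.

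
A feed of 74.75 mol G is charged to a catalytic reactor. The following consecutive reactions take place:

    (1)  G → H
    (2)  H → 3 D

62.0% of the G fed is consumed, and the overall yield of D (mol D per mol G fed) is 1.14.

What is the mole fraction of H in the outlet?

Conversion of G: G consumed = 1ξ₁ = 0.62 × 74.75 → ξ₁ = 46.34 mol.
Yield of D: 3ξ₂ / 74.75 = 1.14 → ξ₂ = 28.4 mol.
Outlet amounts (n = n₀ + Σ ν·ξ):
  G: 74.75 − 1(46.34) = 28.41
  H: 0 + 1(46.34) − 1(28.4) = 17.94
  D: 0 + 3(28.4) = 85.21
Total out = 131.6 mol; y_H = 17.94 / 131.6 = 0.1364.

0.136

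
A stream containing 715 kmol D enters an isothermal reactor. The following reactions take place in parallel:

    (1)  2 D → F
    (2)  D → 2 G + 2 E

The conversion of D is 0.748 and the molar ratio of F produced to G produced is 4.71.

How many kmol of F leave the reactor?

254 kmol

Conversion of D: D consumed = 0.748 × 715 = 534.8 kmol = 2ξ₁ + 1ξ₂.
Selectivity: 1ξ₁ / (2ξ₂) = 4.71 → ξ₁ = 9.42 ξ₂.
Substitute: (2·9.42 + 1) ξ₂ = 534.8 → ξ₂ = 26.96 kmol, ξ₁ = 253.9 kmol.
Outlet amounts (n = n₀ + Σ ν·ξ):
  D: 715 − 2(253.9) − 1(26.96) = 180.2
  F: 0 + 1(253.9) = 253.9
  G: 0 + 2(26.96) = 53.91
  E: 0 + 2(26.96) = 53.91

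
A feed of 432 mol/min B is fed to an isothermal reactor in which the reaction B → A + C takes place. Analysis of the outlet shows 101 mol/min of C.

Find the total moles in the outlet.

For C: n = n₀ + 1ξ → 101 = 0 + 1ξ, giving ξ = 101 mol/min.
Outlet amounts (n = n₀ + ν ξ):
  B: 432 − 1(101) = 331
  A: 0 + 1(101) = 101
  C: 0 + 1(101) = 101
Total out = 331 + 101 + 101 = 533 mol/min.

533 mol/min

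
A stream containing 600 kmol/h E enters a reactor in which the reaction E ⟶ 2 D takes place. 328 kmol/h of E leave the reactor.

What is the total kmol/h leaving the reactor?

872 kmol/h

For E: n = n₀ − 1ξ → 328 = 600 − 1ξ, giving ξ = 272 kmol/h.
Outlet amounts (n = n₀ + ν ξ):
  E: 600 − 1(272) = 328
  D: 0 + 2(272) = 544
Total out = 328 + 544 = 872 kmol/h.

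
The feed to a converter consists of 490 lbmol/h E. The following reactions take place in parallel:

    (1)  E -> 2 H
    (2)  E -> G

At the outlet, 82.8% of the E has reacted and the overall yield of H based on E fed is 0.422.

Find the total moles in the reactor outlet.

Yield of H: 2ξ₁ / 490 = 0.422 → ξ₁ = 103.4 lbmol/h.
Conversion of E: 1ξ₁ + 1ξ₂ = 0.828 × 490 = 405.7 → ξ₂ = 302.3 lbmol/h.
Outlet amounts (n = n₀ + Σ ν·ξ):
  E: 490 − 1(103.4) − 1(302.3) = 84.28
  H: 0 + 2(103.4) = 206.8
  G: 0 + 1(302.3) = 302.3
Total out = 84.28 + 206.8 + 302.3 = 593.4 lbmol/h.

593 lbmol/h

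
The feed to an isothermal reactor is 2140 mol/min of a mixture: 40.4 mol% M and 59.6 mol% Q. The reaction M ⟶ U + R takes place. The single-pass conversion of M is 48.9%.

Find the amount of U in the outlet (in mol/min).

M reacted = 0.489 × 864.6 = 422.8 mol/min; ν_M = −1, so ξ = 422.8/1 = 422.8 mol/min.
Outlet amounts (n = n₀ + ν ξ):
  M: 864.6 − 1(422.8) = 441.8
  U: 0 + 1(422.8) = 422.8
  R: 0 + 1(422.8) = 422.8
  Q: 1275 (inert)

423 mol/min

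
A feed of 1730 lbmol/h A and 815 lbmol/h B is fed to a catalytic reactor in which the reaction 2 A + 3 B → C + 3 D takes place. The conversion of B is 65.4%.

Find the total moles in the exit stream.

2370 lbmol/h

B reacted = 0.654 × 815 = 533 lbmol/h; ν_B = −3, so ξ = 533/3 = 177.7 lbmol/h.
Outlet amounts (n = n₀ + ν ξ):
  A: 1730 − 2(177.7) = 1375
  B: 815 − 3(177.7) = 282
  C: 0 + 1(177.7) = 177.7
  D: 0 + 3(177.7) = 533
Total out = 1375 + 282 + 177.7 + 533 = 2367 lbmol/h.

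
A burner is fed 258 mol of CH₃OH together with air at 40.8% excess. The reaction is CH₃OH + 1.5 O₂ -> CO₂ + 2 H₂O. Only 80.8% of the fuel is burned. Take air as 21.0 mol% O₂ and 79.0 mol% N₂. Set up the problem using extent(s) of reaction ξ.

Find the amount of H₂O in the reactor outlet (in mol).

417 mol

Stoichiometric O₂ = 1.5 × 258 = 387 mol; O₂ fed = 387 × 1.408 = 544.9 mol.
N₂ fed = 544.9 × 79/21 = 2050 mol.
Fuel reacted = 0.808 × 258 → ξ = 208.5 mol.
Outlet (n = n₀ + ν ξ):
  CH₃OH: 258 − 1(208.5) = 49.54
  O₂: 544.9 − 1.5(208.5) = 232.2
  N₂: 2050 (inert)
  CO₂: 0 + 1(208.5) = 208.5
  H₂O: 0 + 2(208.5) = 416.9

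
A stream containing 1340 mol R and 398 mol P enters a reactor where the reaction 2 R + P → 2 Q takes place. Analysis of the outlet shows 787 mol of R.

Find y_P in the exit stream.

For R: n = n₀ − 2ξ → 787 = 1340 − 2ξ, giving ξ = 276.5 mol.
Outlet amounts (n = n₀ + ν ξ):
  R: 1340 − 2(276.5) = 787
  P: 398 − 1(276.5) = 121.5
  Q: 0 + 2(276.5) = 553
Total out = 1462 mol; y_P = 121.5 / 1462 = 0.08313.

0.0831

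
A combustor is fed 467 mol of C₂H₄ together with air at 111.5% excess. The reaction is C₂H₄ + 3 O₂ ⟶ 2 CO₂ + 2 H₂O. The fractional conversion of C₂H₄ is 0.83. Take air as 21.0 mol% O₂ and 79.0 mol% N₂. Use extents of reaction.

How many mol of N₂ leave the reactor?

11100 mol

Stoichiometric O₂ = 3 × 467 = 1401 mol; O₂ fed = 1401 × 2.115 = 2963 mol.
N₂ fed = 2963 × 79/21 = 11150 mol.
Fuel reacted = 0.83 × 467 → ξ = 387.6 mol.
Outlet (n = n₀ + ν ξ):
  C₂H₄: 467 − 1(387.6) = 79.39
  O₂: 2963 − 3(387.6) = 1800
  N₂: 11150 (inert)
  CO₂: 0 + 2(387.6) = 775.2
  H₂O: 0 + 2(387.6) = 775.2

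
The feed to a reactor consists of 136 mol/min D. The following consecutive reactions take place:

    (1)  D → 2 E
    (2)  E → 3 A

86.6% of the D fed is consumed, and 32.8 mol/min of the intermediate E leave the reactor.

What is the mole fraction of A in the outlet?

0.923

Conversion of D: D consumed = 1ξ₁ = 0.866 × 136 → ξ₁ = 117.8 mol/min.
E balance: n_E = 0 + 2ξ₁ − 1ξ₂ = 32.8 → ξ₂ = (2·117.8 − 32.8)/1 = 202.8 mol/min.
Outlet amounts (n = n₀ + Σ ν·ξ):
  D: 136 − 1(117.8) = 18.22
  E: 0 + 2(117.8) − 1(202.8) = 32.8
  A: 0 + 3(202.8) = 608.3
Total out = 659.3 mol/min; y_A = 608.3 / 659.3 = 0.9226.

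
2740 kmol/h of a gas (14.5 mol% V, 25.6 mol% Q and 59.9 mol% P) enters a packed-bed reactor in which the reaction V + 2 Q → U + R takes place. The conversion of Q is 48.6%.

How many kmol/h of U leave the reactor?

170 kmol/h

Q reacted = 0.486 × 701.4 = 340.9 kmol/h; ν_Q = −2, so ξ = 340.9/2 = 170.4 kmol/h.
Outlet amounts (n = n₀ + ν ξ):
  V: 397.3 − 1(170.4) = 226.9
  Q: 701.4 − 2(170.4) = 360.5
  U: 0 + 1(170.4) = 170.4
  R: 0 + 1(170.4) = 170.4
  P: 1641 (inert)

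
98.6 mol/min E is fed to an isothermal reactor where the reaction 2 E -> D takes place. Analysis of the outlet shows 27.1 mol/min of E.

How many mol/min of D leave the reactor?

35.8 mol/min

For E: n = n₀ − 2ξ → 27.1 = 98.6 − 2ξ, giving ξ = 35.75 mol/min.
Outlet amounts (n = n₀ + ν ξ):
  E: 98.6 − 2(35.75) = 27.1
  D: 0 + 1(35.75) = 35.75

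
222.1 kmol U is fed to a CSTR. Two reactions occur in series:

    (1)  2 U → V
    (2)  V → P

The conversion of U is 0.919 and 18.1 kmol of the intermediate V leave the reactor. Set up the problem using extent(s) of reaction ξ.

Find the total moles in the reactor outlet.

120 kmol

Conversion of U: U consumed = 2ξ₁ = 0.919 × 222.1 → ξ₁ = 102.1 kmol.
V balance: n_V = 0 + 1ξ₁ − 1ξ₂ = 18.1 → ξ₂ = (1·102.1 − 18.1)/1 = 83.95 kmol.
Outlet amounts (n = n₀ + Σ ν·ξ):
  U: 222.1 − 2(102.1) = 17.99
  V: 0 + 1(102.1) − 1(83.95) = 18.1
  P: 0 + 1(83.95) = 83.95
Total out = 17.99 + 18.1 + 83.95 = 120 kmol.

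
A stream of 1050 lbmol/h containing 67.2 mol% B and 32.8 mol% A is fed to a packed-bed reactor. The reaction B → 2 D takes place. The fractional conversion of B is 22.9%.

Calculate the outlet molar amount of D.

323 lbmol/h

B reacted = 0.229 × 705.6 = 161.6 lbmol/h; ν_B = −1, so ξ = 161.6/1 = 161.6 lbmol/h.
Outlet amounts (n = n₀ + ν ξ):
  B: 705.6 − 1(161.6) = 544
  D: 0 + 2(161.6) = 323.2
  A: 344.4 (inert)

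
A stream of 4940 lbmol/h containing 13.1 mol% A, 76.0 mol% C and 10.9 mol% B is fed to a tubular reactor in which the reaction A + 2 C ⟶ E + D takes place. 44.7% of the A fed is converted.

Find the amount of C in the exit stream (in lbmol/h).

3180 lbmol/h

A reacted = 0.447 × 647.1 = 289.3 lbmol/h; ν_A = −1, so ξ = 289.3/1 = 289.3 lbmol/h.
Outlet amounts (n = n₀ + ν ξ):
  A: 647.1 − 1(289.3) = 357.9
  C: 3754 − 2(289.3) = 3176
  E: 0 + 1(289.3) = 289.3
  D: 0 + 1(289.3) = 289.3
  B: 538.5 (inert)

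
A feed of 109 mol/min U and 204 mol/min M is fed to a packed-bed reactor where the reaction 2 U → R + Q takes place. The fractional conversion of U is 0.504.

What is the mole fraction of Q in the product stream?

U reacted = 0.504 × 109 = 54.94 mol/min; ν_U = −2, so ξ = 54.94/2 = 27.47 mol/min.
Outlet amounts (n = n₀ + ν ξ):
  U: 109 − 2(27.47) = 54.06
  R: 0 + 1(27.47) = 27.47
  Q: 0 + 1(27.47) = 27.47
  M: 204 (inert)
Total out = 313 mol/min; y_Q = 27.47 / 313 = 0.08776.

0.0878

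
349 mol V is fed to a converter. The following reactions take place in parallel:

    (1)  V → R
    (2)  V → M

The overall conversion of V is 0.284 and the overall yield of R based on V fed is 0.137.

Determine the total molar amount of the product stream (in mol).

Yield of R: 1ξ₁ / 349 = 0.137 → ξ₁ = 47.81 mol.
Conversion of V: 1ξ₁ + 1ξ₂ = 0.284 × 349 = 99.12 → ξ₂ = 51.3 mol.
Outlet amounts (n = n₀ + Σ ν·ξ):
  V: 349 − 1(47.81) − 1(51.3) = 249.9
  R: 0 + 1(47.81) = 47.81
  M: 0 + 1(51.3) = 51.3
Total out = 249.9 + 47.81 + 51.3 = 349 mol.

349 mol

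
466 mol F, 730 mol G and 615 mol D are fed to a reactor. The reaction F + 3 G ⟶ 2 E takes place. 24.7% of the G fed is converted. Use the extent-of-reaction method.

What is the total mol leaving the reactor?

G reacted = 0.247 × 730 = 180.3 mol; ν_G = −3, so ξ = 180.3/3 = 60.1 mol.
Outlet amounts (n = n₀ + ν ξ):
  F: 466 − 1(60.1) = 405.9
  G: 730 − 3(60.1) = 549.7
  E: 0 + 2(60.1) = 120.2
  D: 615 (inert)
Total out = 405.9 + 549.7 + 120.2 + 615 = 1691 mol.

1690 mol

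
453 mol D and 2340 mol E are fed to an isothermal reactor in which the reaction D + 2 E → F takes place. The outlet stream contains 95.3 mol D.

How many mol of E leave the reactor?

1620 mol

For D: n = n₀ − 1ξ → 95.3 = 453 − 1ξ, giving ξ = 357.7 mol.
Outlet amounts (n = n₀ + ν ξ):
  D: 453 − 1(357.7) = 95.3
  E: 2340 − 2(357.7) = 1625
  F: 0 + 1(357.7) = 357.7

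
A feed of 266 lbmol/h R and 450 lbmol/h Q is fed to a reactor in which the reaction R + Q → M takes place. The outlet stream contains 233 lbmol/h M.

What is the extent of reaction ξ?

For M: n = n₀ + 1ξ → 233 = 0 + 1ξ, giving ξ = 233 lbmol/h.
Outlet amounts (n = n₀ + ν ξ):
  R: 266 − 1(233) = 33
  Q: 450 − 1(233) = 217
  M: 0 + 1(233) = 233

ξ = 233 lbmol/h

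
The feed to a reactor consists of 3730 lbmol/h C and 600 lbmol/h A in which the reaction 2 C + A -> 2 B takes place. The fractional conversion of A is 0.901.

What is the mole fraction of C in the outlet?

0.699

A reacted = 0.901 × 600 = 540.6 lbmol/h; ν_A = −1, so ξ = 540.6/1 = 540.6 lbmol/h.
Outlet amounts (n = n₀ + ν ξ):
  C: 3730 − 2(540.6) = 2649
  A: 600 − 1(540.6) = 59.4
  B: 0 + 2(540.6) = 1081
Total out = 3789 lbmol/h; y_C = 2649 / 3789 = 0.699.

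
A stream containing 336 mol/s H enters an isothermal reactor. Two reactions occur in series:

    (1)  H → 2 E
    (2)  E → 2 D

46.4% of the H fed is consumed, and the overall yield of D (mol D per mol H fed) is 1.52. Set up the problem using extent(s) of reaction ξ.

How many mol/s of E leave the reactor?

Conversion of H: H consumed = 1ξ₁ = 0.464 × 336 → ξ₁ = 155.9 mol/s.
Yield of D: 2ξ₂ / 336 = 1.52 → ξ₂ = 255.4 mol/s.
Outlet amounts (n = n₀ + Σ ν·ξ):
  H: 336 − 1(155.9) = 180.1
  E: 0 + 2(155.9) − 1(255.4) = 56.45
  D: 0 + 2(255.4) = 510.7

56.4 mol/s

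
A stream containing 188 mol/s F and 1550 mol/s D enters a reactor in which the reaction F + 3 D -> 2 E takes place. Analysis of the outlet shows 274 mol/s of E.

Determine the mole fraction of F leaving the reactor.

For E: n = n₀ + 2ξ → 274 = 0 + 2ξ, giving ξ = 137 mol/s.
Outlet amounts (n = n₀ + ν ξ):
  F: 188 − 1(137) = 51
  D: 1550 − 3(137) = 1139
  E: 0 + 2(137) = 274
Total out = 1464 mol/s; y_F = 51 / 1464 = 0.03484.

0.0348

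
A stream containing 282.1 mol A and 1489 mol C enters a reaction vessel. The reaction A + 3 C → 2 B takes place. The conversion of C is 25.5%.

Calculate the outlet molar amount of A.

156 mol

C reacted = 0.255 × 1489 = 379.7 mol; ν_C = −3, so ξ = 379.7/3 = 126.6 mol.
Outlet amounts (n = n₀ + ν ξ):
  A: 282.1 − 1(126.6) = 155.5
  C: 1489 − 3(126.6) = 1109
  B: 0 + 2(126.6) = 253.1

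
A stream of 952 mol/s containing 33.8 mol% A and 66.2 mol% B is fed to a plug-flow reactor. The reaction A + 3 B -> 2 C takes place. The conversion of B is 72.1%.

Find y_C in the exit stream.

B reacted = 0.721 × 630.2 = 454.4 mol/s; ν_B = −3, so ξ = 454.4/3 = 151.5 mol/s.
Outlet amounts (n = n₀ + ν ξ):
  A: 321.8 − 1(151.5) = 170.3
  B: 630.2 − 3(151.5) = 175.8
  C: 0 + 2(151.5) = 302.9
Total out = 649.1 mol/s; y_C = 302.9 / 649.1 = 0.4667.

0.467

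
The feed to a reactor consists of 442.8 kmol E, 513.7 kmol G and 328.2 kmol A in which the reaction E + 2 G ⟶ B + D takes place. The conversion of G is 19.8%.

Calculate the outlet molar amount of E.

392 kmol

G reacted = 0.198 × 513.7 = 101.7 kmol; ν_G = −2, so ξ = 101.7/2 = 50.86 kmol.
Outlet amounts (n = n₀ + ν ξ):
  E: 442.8 − 1(50.86) = 391.9
  G: 513.7 − 2(50.86) = 412
  B: 0 + 1(50.86) = 50.86
  D: 0 + 1(50.86) = 50.86
  A: 328.2 (inert)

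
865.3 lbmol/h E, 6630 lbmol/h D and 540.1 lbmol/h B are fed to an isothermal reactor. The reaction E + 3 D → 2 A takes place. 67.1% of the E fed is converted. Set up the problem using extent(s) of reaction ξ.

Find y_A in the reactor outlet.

E reacted = 0.671 × 865.3 = 580.6 lbmol/h; ν_E = −1, so ξ = 580.6/1 = 580.6 lbmol/h.
Outlet amounts (n = n₀ + ν ξ):
  E: 865.3 − 1(580.6) = 284.7
  D: 6630 − 3(580.6) = 4888
  A: 0 + 2(580.6) = 1161
  B: 540.1 (inert)
Total out = 6874 lbmol/h; y_A = 1161 / 6874 = 0.1689.

0.169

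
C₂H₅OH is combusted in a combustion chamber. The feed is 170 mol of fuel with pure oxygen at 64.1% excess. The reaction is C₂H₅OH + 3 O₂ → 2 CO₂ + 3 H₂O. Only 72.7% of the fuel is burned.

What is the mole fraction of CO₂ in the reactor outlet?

Stoichiometric O₂ = 3 × 170 = 510 mol; O₂ fed = 510 × 1.641 = 836.9 mol.
Fuel reacted = 0.727 × 170 → ξ = 123.6 mol.
Outlet (n = n₀ + ν ξ):
  C₂H₅OH: 170 − 1(123.6) = 46.41
  O₂: 836.9 − 3(123.6) = 466.1
  CO₂: 0 + 2(123.6) = 247.2
  H₂O: 0 + 3(123.6) = 370.8
Total out = 1130 mol; y_CO₂ = 247.2 / 1130 = 0.2186.

0.219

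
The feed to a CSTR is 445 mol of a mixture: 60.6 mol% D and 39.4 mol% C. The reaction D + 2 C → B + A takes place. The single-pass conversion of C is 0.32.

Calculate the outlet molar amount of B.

28.1 mol

C reacted = 0.32 × 175.3 = 56.11 mol; ν_C = −2, so ξ = 56.11/2 = 28.05 mol.
Outlet amounts (n = n₀ + ν ξ):
  D: 269.7 − 1(28.05) = 241.6
  C: 175.3 − 2(28.05) = 119.2
  B: 0 + 1(28.05) = 28.05
  A: 0 + 1(28.05) = 28.05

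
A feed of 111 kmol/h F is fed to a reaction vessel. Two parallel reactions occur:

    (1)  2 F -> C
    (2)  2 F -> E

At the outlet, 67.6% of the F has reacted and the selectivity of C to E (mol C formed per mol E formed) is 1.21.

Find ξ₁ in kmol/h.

ξ₁ = 20.5 kmol/h

Conversion of F: F consumed = 0.676 × 111 = 75.04 kmol/h = 2ξ₁ + 2ξ₂.
Selectivity: 1ξ₁ / (1ξ₂) = 1.21 → ξ₁ = 1.21 ξ₂.
Substitute: (2·1.21 + 2) ξ₂ = 75.04 → ξ₂ = 16.98 kmol/h, ξ₁ = 20.54 kmol/h.
Outlet amounts (n = n₀ + Σ ν·ξ):
  F: 111 − 2(20.54) − 2(16.98) = 35.96
  C: 0 + 1(20.54) = 20.54
  E: 0 + 1(16.98) = 16.98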